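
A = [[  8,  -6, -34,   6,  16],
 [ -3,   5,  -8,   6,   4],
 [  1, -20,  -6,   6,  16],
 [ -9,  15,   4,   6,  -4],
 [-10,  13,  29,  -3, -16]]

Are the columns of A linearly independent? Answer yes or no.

no

Row reduce A to echelon form.
R2 ← R2 + (3/8)·R1: [0, 11/4, -83/4, 33/4, 10]
R3 ← R3 − (1/8)·R1: [0, -77/4, -7/4, 21/4, 14]
R4 ← R4 + (9/8)·R1: [0, 33/4, -137/4, 51/4, 14]
R5 ← R5 + (5/4)·R1: [0, 11/2, -27/2, 9/2, 4]
R3 ← R3 + (7)·R2: [0, 0, -147, 63, 84]
R4 ← R4 − (3)·R2: [0, 0, 28, -12, -16]
R5 ← R5 − (2)·R2: [0, 0, 28, -12, -16]
R4 ← R4 + (4/21)·R3: [0, 0, 0, 0, 0]
R5 ← R5 + (4/21)·R3: [0, 0, 0, 0, 0]
3 pivots among 5 columns.
Only 3 < 5 pivot columns, so the columns are linearly dependent.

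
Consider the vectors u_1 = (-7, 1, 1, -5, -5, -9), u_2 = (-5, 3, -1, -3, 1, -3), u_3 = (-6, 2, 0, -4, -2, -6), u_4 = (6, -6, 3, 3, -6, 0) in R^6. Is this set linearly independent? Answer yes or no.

Form the matrix with these vectors as rows and row reduce.
R2 ← R2 − (5/7)·R1: [0, 16/7, -12/7, 4/7, 32/7, 24/7]
R3 ← R3 − (6/7)·R1: [0, 8/7, -6/7, 2/7, 16/7, 12/7]
R4 ← R4 + (6/7)·R1: [0, -36/7, 27/7, -9/7, -72/7, -54/7]
R3 ← R3 − (1/2)·R2: [0, 0, 0, 0, 0, 0]
R4 ← R4 + (9/4)·R2: [0, 0, 0, 0, 0, 0]
2 nonzero rows, so the 4 vectors span a space of dimension 2.
Since 2 < 4, the vectors are linearly dependent.

no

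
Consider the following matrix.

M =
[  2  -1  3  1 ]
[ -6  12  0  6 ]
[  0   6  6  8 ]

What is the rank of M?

3

Row reduce to echelon form.
R2 ← R2 + (3)·R1: [0, 9, 9, 9]
R3 ← R3 − (2/3)·R2: [0, 0, 0, 2]
Echelon form has 3 nonzero rows, so rank(M) = 3.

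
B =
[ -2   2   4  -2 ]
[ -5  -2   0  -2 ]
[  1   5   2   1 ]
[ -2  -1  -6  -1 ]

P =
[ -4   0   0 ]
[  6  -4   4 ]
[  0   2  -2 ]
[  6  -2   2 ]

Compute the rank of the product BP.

First compute BP:
[[  8,   4,  -4],
 [ -4,  12, -12],
 [ 32, -18,  18],
 [ -4,  -6,   6]]
Now row reduce the product.
R2 ← R2 + (1/2)·R1: [0, 14, -14]
R3 ← R3 − (4)·R1: [0, -34, 34]
R4 ← R4 + (1/2)·R1: [0, -4, 4]
R3 ← R3 + (17/7)·R2: [0, 0, 0]
R4 ← R4 + (2/7)·R2: [0, 0, 0]
2 nonzero rows, so rank(BP) = 2.

2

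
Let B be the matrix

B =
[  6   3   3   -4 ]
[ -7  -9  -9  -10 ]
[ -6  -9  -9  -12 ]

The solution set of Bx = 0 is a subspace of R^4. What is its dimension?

Row reduce to echelon form.
R2 ← R2 + (7/6)·R1: [0, -11/2, -11/2, -44/3]
R3 ← R3 + R1: [0, -6, -6, -16]
R3 ← R3 − (12/11)·R2: [0, 0, 0, 0]
2 nonzero rows, so rank(B) = 2.
B has 4 columns; by rank–nullity, nullity = 4 − 2 = 2.

2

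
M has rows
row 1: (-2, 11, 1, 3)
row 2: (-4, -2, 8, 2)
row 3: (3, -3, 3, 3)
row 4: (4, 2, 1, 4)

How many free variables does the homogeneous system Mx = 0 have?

Row reduce to echelon form.
R2 ← R2 − (2)·R1: [0, -24, 6, -4]
R3 ← R3 + (3/2)·R1: [0, 27/2, 9/2, 15/2]
R4 ← R4 + (2)·R1: [0, 24, 3, 10]
R3 ← R3 + (9/16)·R2: [0, 0, 63/8, 21/4]
R4 ← R4 + R2: [0, 0, 9, 6]
R4 ← R4 − (8/7)·R3: [0, 0, 0, 0]
3 nonzero rows, so rank(M) = 3.
M has 4 columns; by rank–nullity, nullity = 4 − 3 = 1.

1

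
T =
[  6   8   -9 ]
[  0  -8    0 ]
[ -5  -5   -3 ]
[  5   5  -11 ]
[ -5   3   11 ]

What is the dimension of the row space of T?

3

Row reduce to echelon form.
R3 ← R3 + (5/6)·R1: [0, 5/3, -21/2]
R4 ← R4 − (5/6)·R1: [0, -5/3, -7/2]
R5 ← R5 + (5/6)·R1: [0, 29/3, 7/2]
R3 ← R3 + (5/24)·R2: [0, 0, -21/2]
R4 ← R4 − (5/24)·R2: [0, 0, -7/2]
R5 ← R5 + (29/24)·R2: [0, 0, 7/2]
R4 ← R4 − (1/3)·R3: [0, 0, 0]
R5 ← R5 + (1/3)·R3: [0, 0, 0]
Echelon form has 3 nonzero rows, so rank(T) = 3.
The row space has dimension equal to the rank: 3.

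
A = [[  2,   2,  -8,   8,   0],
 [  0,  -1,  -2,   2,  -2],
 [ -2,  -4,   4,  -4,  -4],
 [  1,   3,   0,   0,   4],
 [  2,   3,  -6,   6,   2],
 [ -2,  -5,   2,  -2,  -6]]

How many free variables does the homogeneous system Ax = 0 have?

3

Row reduce to echelon form.
R3 ← R3 + R1: [0, -2, -4, 4, -4]
R4 ← R4 − (1/2)·R1: [0, 2, 4, -4, 4]
R5 ← R5 − R1: [0, 1, 2, -2, 2]
R6 ← R6 + R1: [0, -3, -6, 6, -6]
R3 ← R3 − (2)·R2: [0, 0, 0, 0, 0]
R4 ← R4 + (2)·R2: [0, 0, 0, 0, 0]
R5 ← R5 + R2: [0, 0, 0, 0, 0]
R6 ← R6 − (3)·R2: [0, 0, 0, 0, 0]
2 nonzero rows, so rank(A) = 2.
A has 5 columns; by rank–nullity, nullity = 5 − 2 = 3.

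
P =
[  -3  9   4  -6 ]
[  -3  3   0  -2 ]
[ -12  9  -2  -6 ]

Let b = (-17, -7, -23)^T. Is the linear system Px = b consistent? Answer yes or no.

yes

Row reduce the augmented matrix [P | b].
R2 ← R2 − R1: [0, -6, -4, 4, 10]
R3 ← R3 − (4)·R1: [0, -27, -18, 18, 45]
R3 ← R3 − (9/2)·R2: [0, 0, 0, 0, 0]
The echelon form has 2 nonzero rows, and every pivot lies in the first 4 columns, so rank(P) = rank([P|b]) = 2.
The system is consistent.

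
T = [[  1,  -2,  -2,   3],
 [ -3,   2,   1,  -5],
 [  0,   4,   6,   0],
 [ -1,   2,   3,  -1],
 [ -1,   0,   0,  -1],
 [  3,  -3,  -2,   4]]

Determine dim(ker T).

Row reduce to echelon form.
R2 ← R2 + (3)·R1: [0, -4, -5, 4]
R4 ← R4 + R1: [0, 0, 1, 2]
R5 ← R5 + R1: [0, -2, -2, 2]
R6 ← R6 − (3)·R1: [0, 3, 4, -5]
R3 ← R3 + R2: [0, 0, 1, 4]
R5 ← R5 − (1/2)·R2: [0, 0, 1/2, 0]
R6 ← R6 + (3/4)·R2: [0, 0, 1/4, -2]
R4 ← R4 − R3: [0, 0, 0, -2]
R5 ← R5 − (1/2)·R3: [0, 0, 0, -2]
R6 ← R6 − (1/4)·R3: [0, 0, 0, -3]
R5 ← R5 − R4: [0, 0, 0, 0]
R6 ← R6 − (3/2)·R4: [0, 0, 0, 0]
4 nonzero rows, so rank(T) = 4.
T has 4 columns; by rank–nullity, nullity = 4 − 4 = 0.

0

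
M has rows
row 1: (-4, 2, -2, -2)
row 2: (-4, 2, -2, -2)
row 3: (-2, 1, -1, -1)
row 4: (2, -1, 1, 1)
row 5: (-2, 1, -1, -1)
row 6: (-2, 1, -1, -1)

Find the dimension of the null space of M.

3

Row reduce to echelon form.
R2 ← R2 − R1: [0, 0, 0, 0]
R3 ← R3 − (1/2)·R1: [0, 0, 0, 0]
R4 ← R4 + (1/2)·R1: [0, 0, 0, 0]
R5 ← R5 − (1/2)·R1: [0, 0, 0, 0]
R6 ← R6 − (1/2)·R1: [0, 0, 0, 0]
1 nonzero row, so rank(M) = 1.
M has 4 columns; by rank–nullity, nullity = 4 − 1 = 3.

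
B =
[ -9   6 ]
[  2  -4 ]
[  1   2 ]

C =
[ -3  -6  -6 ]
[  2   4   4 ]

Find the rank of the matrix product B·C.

1

First compute BC:
[[ 39,  78,  78],
 [-14, -28, -28],
 [  1,   2,   2]]
Now row reduce the product.
R2 ← R2 + (14/39)·R1: [0, 0, 0]
R3 ← R3 − (1/39)·R1: [0, 0, 0]
1 nonzero row, so rank(BC) = 1.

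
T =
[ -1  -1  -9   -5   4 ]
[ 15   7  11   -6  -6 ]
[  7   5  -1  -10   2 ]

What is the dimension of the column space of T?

3

Row reduce to echelon form.
R2 ← R2 + (15)·R1: [0, -8, -124, -81, 54]
R3 ← R3 + (7)·R1: [0, -2, -64, -45, 30]
R3 ← R3 − (1/4)·R2: [0, 0, -33, -99/4, 33/2]
Echelon form has 3 nonzero rows, so rank(T) = 3.
The column space has dimension equal to the rank: 3.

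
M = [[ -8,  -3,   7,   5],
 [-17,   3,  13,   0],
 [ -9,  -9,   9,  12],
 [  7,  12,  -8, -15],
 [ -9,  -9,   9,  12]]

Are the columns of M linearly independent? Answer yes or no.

no

Row reduce M to echelon form.
R2 ← R2 − (17/8)·R1: [0, 75/8, -15/8, -85/8]
R3 ← R3 − (9/8)·R1: [0, -45/8, 9/8, 51/8]
R4 ← R4 + (7/8)·R1: [0, 75/8, -15/8, -85/8]
R5 ← R5 − (9/8)·R1: [0, -45/8, 9/8, 51/8]
R3 ← R3 + (3/5)·R2: [0, 0, 0, 0]
R4 ← R4 − R2: [0, 0, 0, 0]
R5 ← R5 + (3/5)·R2: [0, 0, 0, 0]
2 pivots among 4 columns.
Only 2 < 4 pivot columns, so the columns are linearly dependent.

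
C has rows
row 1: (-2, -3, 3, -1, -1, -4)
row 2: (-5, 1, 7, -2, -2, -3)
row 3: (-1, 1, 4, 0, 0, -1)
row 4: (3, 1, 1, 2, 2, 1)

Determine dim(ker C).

Row reduce to echelon form.
R2 ← R2 − (5/2)·R1: [0, 17/2, -1/2, 1/2, 1/2, 7]
R3 ← R3 − (1/2)·R1: [0, 5/2, 5/2, 1/2, 1/2, 1]
R4 ← R4 + (3/2)·R1: [0, -7/2, 11/2, 1/2, 1/2, -5]
R3 ← R3 − (5/17)·R2: [0, 0, 45/17, 6/17, 6/17, -18/17]
R4 ← R4 + (7/17)·R2: [0, 0, 90/17, 12/17, 12/17, -36/17]
R4 ← R4 − (2)·R3: [0, 0, 0, 0, 0, 0]
3 nonzero rows, so rank(C) = 3.
C has 6 columns; by rank–nullity, nullity = 6 − 3 = 3.

3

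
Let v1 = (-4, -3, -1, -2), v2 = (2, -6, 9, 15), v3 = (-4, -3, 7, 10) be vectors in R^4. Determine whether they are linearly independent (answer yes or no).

yes

Form the matrix with these vectors as rows and row reduce.
R2 ← R2 + (1/2)·R1: [0, -15/2, 17/2, 14]
R3 ← R3 − R1: [0, 0, 8, 12]
3 nonzero rows, so the 3 vectors span a space of dimension 3.
Since 3 = 3, the vectors are linearly independent.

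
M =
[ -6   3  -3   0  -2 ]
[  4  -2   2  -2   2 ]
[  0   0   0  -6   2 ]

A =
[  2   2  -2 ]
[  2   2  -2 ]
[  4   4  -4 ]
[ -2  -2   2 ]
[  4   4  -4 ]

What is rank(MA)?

First compute MA:
[[-26, -26,  26],
 [ 24,  24, -24],
 [ 20,  20, -20]]
Now row reduce the product.
R2 ← R2 + (12/13)·R1: [0, 0, 0]
R3 ← R3 + (10/13)·R1: [0, 0, 0]
1 nonzero row, so rank(MA) = 1.

1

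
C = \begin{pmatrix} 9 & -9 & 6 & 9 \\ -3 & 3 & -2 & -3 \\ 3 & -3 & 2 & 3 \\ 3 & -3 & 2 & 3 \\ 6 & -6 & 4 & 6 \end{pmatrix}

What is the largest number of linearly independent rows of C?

1

Row reduce to echelon form.
R2 ← R2 + (1/3)·R1: [0, 0, 0, 0]
R3 ← R3 − (1/3)·R1: [0, 0, 0, 0]
R4 ← R4 − (1/3)·R1: [0, 0, 0, 0]
R5 ← R5 − (2/3)·R1: [0, 0, 0, 0]
Echelon form has 1 nonzero row, so rank(C) = 1.
The rank gives the maximum number of linearly independent rows: 1.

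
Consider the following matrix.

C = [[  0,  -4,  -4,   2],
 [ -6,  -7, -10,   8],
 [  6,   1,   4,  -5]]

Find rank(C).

2

Row reduce to echelon form.
Swap R1 ↔ R2
R3 ← R3 + R1: [0, -6, -6, 3]
R3 ← R3 − (3/2)·R2: [0, 0, 0, 0]
Echelon form has 2 nonzero rows, so rank(C) = 2.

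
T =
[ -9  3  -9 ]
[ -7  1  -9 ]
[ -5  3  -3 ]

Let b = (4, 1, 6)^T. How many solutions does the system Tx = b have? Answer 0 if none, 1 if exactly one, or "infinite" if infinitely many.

0

Row reduce the augmented matrix [T | b].
R2 ← R2 − (7/9)·R1: [0, -4/3, -2, -19/9]
R3 ← R3 − (5/9)·R1: [0, 4/3, 2, 34/9]
R3 ← R3 + R2: [0, 0, 0, 5/3]
The echelon form has 3 nonzero rows; the last pivot sits in the augmented column, so rank(T) = 2 but rank([T|b]) = 3.
Since the ranks differ, the system is inconsistent.
It has no solutions.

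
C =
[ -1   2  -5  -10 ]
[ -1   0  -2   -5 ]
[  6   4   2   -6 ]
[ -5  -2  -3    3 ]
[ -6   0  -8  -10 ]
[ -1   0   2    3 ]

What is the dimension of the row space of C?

4

Row reduce to echelon form.
R2 ← R2 − R1: [0, -2, 3, 5]
R3 ← R3 + (6)·R1: [0, 16, -28, -66]
R4 ← R4 − (5)·R1: [0, -12, 22, 53]
R5 ← R5 − (6)·R1: [0, -12, 22, 50]
R6 ← R6 − R1: [0, -2, 7, 13]
R3 ← R3 + (8)·R2: [0, 0, -4, -26]
R4 ← R4 − (6)·R2: [0, 0, 4, 23]
R5 ← R5 − (6)·R2: [0, 0, 4, 20]
R6 ← R6 − R2: [0, 0, 4, 8]
R4 ← R4 + R3: [0, 0, 0, -3]
R5 ← R5 + R3: [0, 0, 0, -6]
R6 ← R6 + R3: [0, 0, 0, -18]
R5 ← R5 − (2)·R4: [0, 0, 0, 0]
R6 ← R6 − (6)·R4: [0, 0, 0, 0]
Echelon form has 4 nonzero rows, so rank(C) = 4.
The row space has dimension equal to the rank: 4.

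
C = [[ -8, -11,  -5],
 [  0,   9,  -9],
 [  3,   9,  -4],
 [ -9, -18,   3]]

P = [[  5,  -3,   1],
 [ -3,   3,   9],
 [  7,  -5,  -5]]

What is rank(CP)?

2

First compute CP:
[[-42,  16, -82],
 [-90,  72, 126],
 [-40,  38, 104],
 [ 30, -42, -186]]
Now row reduce the product.
R2 ← R2 − (15/7)·R1: [0, 264/7, 2112/7]
R3 ← R3 − (20/21)·R1: [0, 478/21, 3824/21]
R4 ← R4 + (5/7)·R1: [0, -214/7, -1712/7]
R3 ← R3 − (239/396)·R2: [0, 0, 0]
R4 ← R4 + (107/132)·R2: [0, 0, 0]
2 nonzero rows, so rank(CP) = 2.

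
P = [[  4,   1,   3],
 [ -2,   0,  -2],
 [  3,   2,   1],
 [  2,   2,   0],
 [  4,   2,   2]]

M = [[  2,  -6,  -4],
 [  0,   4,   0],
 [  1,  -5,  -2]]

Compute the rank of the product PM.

First compute PM:
[[ 11, -35, -22],
 [ -6,  22,  12],
 [  7, -15, -14],
 [  4,  -4,  -8],
 [ 10, -26, -20]]
Now row reduce the product.
R2 ← R2 + (6/11)·R1: [0, 32/11, 0]
R3 ← R3 − (7/11)·R1: [0, 80/11, 0]
R4 ← R4 − (4/11)·R1: [0, 96/11, 0]
R5 ← R5 − (10/11)·R1: [0, 64/11, 0]
R3 ← R3 − (5/2)·R2: [0, 0, 0]
R4 ← R4 − (3)·R2: [0, 0, 0]
R5 ← R5 − (2)·R2: [0, 0, 0]
2 nonzero rows, so rank(PM) = 2.

2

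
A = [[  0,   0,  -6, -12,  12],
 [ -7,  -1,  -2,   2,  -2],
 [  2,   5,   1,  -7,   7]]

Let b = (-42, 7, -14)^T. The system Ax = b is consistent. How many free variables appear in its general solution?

2

Row reduce the augmented matrix [A | b].
Swap R1 ↔ R2
R3 ← R3 + (2/7)·R1: [0, 33/7, 3/7, -45/7, 45/7, -12]
Swap R2 ↔ R3
The echelon form has 3 nonzero rows, and every pivot lies in the first 5 columns, so rank(A) = rank([A|b]) = 3.
The system is consistent.
Free variables = (unknowns) − (rank) = 5 − 3 = 2.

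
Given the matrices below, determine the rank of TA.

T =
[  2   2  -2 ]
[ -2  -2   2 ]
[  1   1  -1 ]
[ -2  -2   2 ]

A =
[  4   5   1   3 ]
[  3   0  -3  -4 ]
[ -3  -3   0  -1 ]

1

First compute TA:
[[ 20,  16,  -4,   0],
 [-20, -16,   4,   0],
 [ 10,   8,  -2,   0],
 [-20, -16,   4,   0]]
Now row reduce the product.
R2 ← R2 + R1: [0, 0, 0, 0]
R3 ← R3 − (1/2)·R1: [0, 0, 0, 0]
R4 ← R4 + R1: [0, 0, 0, 0]
1 nonzero row, so rank(TA) = 1.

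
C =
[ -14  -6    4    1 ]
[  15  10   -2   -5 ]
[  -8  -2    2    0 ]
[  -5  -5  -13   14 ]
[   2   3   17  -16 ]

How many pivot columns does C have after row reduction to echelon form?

Row reduce to echelon form.
R2 ← R2 + (15/14)·R1: [0, 25/7, 16/7, -55/14]
R3 ← R3 − (4/7)·R1: [0, 10/7, -2/7, -4/7]
R4 ← R4 − (5/14)·R1: [0, -20/7, -101/7, 191/14]
R5 ← R5 + (1/7)·R1: [0, 15/7, 123/7, -111/7]
R3 ← R3 − (2/5)·R2: [0, 0, -6/5, 1]
R4 ← R4 + (4/5)·R2: [0, 0, -63/5, 21/2]
R5 ← R5 − (3/5)·R2: [0, 0, 81/5, -27/2]
R4 ← R4 − (21/2)·R3: [0, 0, 0, 0]
R5 ← R5 + (27/2)·R3: [0, 0, 0, 0]
Echelon form has 3 nonzero rows, so rank(C) = 3.
Each nonzero row contributes one pivot column: 3 pivot columns.

3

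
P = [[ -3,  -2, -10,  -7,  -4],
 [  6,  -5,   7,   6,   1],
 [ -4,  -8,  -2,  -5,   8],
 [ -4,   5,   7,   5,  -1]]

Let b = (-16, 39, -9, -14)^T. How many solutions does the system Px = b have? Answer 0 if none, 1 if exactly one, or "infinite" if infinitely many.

infinite

Row reduce the augmented matrix [P | b].
R2 ← R2 + (2)·R1: [0, -9, -13, -8, -7, 7]
R3 ← R3 − (4/3)·R1: [0, -16/3, 34/3, 13/3, 40/3, 37/3]
R4 ← R4 − (4/3)·R1: [0, 23/3, 61/3, 43/3, 13/3, 22/3]
R3 ← R3 − (16/27)·R2: [0, 0, 514/27, 245/27, 472/27, 221/27]
R4 ← R4 + (23/27)·R2: [0, 0, 250/27, 203/27, -44/27, 359/27]
R4 ← R4 − (125/257)·R3: [0, 0, 0, 798/257, -2604/257, 2394/257]
The echelon form has 4 nonzero rows, and every pivot lies in the first 5 columns, so rank(P) = rank([P|b]) = 4.
The system is consistent.
rank = 4 < 5 unknowns, so there are infinitely many solutions.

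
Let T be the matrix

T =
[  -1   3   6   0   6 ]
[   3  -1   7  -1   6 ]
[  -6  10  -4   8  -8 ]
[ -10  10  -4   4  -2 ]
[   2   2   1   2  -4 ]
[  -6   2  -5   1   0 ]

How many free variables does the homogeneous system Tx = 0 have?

1

Row reduce to echelon form.
R2 ← R2 + (3)·R1: [0, 8, 25, -1, 24]
R3 ← R3 − (6)·R1: [0, -8, -40, 8, -44]
R4 ← R4 − (10)·R1: [0, -20, -64, 4, -62]
R5 ← R5 + (2)·R1: [0, 8, 13, 2, 8]
R6 ← R6 − (6)·R1: [0, -16, -41, 1, -36]
R3 ← R3 + R2: [0, 0, -15, 7, -20]
R4 ← R4 + (5/2)·R2: [0, 0, -3/2, 3/2, -2]
R5 ← R5 − R2: [0, 0, -12, 3, -16]
R6 ← R6 + (2)·R2: [0, 0, 9, -1, 12]
R4 ← R4 − (1/10)·R3: [0, 0, 0, 4/5, 0]
R5 ← R5 − (4/5)·R3: [0, 0, 0, -13/5, 0]
R6 ← R6 + (3/5)·R3: [0, 0, 0, 16/5, 0]
R5 ← R5 + (13/4)·R4: [0, 0, 0, 0, 0]
R6 ← R6 − (4)·R4: [0, 0, 0, 0, 0]
4 nonzero rows, so rank(T) = 4.
T has 5 columns; by rank–nullity, nullity = 5 − 4 = 1.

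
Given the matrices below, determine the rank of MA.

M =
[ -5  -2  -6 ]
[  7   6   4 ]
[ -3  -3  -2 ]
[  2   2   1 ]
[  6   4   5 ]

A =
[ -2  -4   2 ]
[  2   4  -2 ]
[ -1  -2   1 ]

1

First compute MA:
[[ 12,  24, -12],
 [ -6, -12,   6],
 [  2,   4,  -2],
 [ -1,  -2,   1],
 [ -9, -18,   9]]
Now row reduce the product.
R2 ← R2 + (1/2)·R1: [0, 0, 0]
R3 ← R3 − (1/6)·R1: [0, 0, 0]
R4 ← R4 + (1/12)·R1: [0, 0, 0]
R5 ← R5 + (3/4)·R1: [0, 0, 0]
1 nonzero row, so rank(MA) = 1.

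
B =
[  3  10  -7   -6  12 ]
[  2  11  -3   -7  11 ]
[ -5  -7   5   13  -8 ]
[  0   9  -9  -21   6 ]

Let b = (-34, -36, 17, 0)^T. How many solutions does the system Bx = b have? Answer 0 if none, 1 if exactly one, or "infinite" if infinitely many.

infinite

Row reduce the augmented matrix [B | b].
R2 ← R2 − (2/3)·R1: [0, 13/3, 5/3, -3, 3, -40/3]
R3 ← R3 + (5/3)·R1: [0, 29/3, -20/3, 3, 12, -119/3]
R3 ← R3 − (29/13)·R2: [0, 0, -135/13, 126/13, 69/13, -129/13]
R4 ← R4 − (27/13)·R2: [0, 0, -162/13, -192/13, -3/13, 360/13]
R4 ← R4 − (6/5)·R3: [0, 0, 0, -132/5, -33/5, 198/5]
The echelon form has 4 nonzero rows, and every pivot lies in the first 5 columns, so rank(B) = rank([B|b]) = 4.
The system is consistent.
rank = 4 < 5 unknowns, so there are infinitely many solutions.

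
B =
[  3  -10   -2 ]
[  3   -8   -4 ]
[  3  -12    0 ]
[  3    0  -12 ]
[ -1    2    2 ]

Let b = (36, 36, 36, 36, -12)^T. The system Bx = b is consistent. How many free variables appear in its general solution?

1

Row reduce the augmented matrix [B | b].
R2 ← R2 − R1: [0, 2, -2, 0]
R3 ← R3 − R1: [0, -2, 2, 0]
R4 ← R4 − R1: [0, 10, -10, 0]
R5 ← R5 + (1/3)·R1: [0, -4/3, 4/3, 0]
R3 ← R3 + R2: [0, 0, 0, 0]
R4 ← R4 − (5)·R2: [0, 0, 0, 0]
R5 ← R5 + (2/3)·R2: [0, 0, 0, 0]
The echelon form has 2 nonzero rows, and every pivot lies in the first 3 columns, so rank(B) = rank([B|b]) = 2.
The system is consistent.
Free variables = (unknowns) − (rank) = 3 − 2 = 1.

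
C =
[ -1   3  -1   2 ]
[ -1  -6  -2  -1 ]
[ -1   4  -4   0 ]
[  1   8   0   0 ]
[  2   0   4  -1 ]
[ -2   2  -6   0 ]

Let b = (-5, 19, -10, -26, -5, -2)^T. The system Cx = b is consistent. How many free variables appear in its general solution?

Row reduce the augmented matrix [C | b].
R2 ← R2 − R1: [0, -9, -1, -3, 24]
R3 ← R3 − R1: [0, 1, -3, -2, -5]
R4 ← R4 + R1: [0, 11, -1, 2, -31]
R5 ← R5 + (2)·R1: [0, 6, 2, 3, -15]
R6 ← R6 − (2)·R1: [0, -4, -4, -4, 8]
R3 ← R3 + (1/9)·R2: [0, 0, -28/9, -7/3, -7/3]
R4 ← R4 + (11/9)·R2: [0, 0, -20/9, -5/3, -5/3]
R5 ← R5 + (2/3)·R2: [0, 0, 4/3, 1, 1]
R6 ← R6 − (4/9)·R2: [0, 0, -32/9, -8/3, -8/3]
R4 ← R4 − (5/7)·R3: [0, 0, 0, 0, 0]
R5 ← R5 + (3/7)·R3: [0, 0, 0, 0, 0]
R6 ← R6 − (8/7)·R3: [0, 0, 0, 0, 0]
The echelon form has 3 nonzero rows, and every pivot lies in the first 4 columns, so rank(C) = rank([C|b]) = 3.
The system is consistent.
Free variables = (unknowns) − (rank) = 4 − 3 = 1.

1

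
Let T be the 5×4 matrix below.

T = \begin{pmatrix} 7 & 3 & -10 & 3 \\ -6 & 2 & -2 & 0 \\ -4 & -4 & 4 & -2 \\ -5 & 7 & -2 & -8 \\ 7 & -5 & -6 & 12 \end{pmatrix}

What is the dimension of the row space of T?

4

Row reduce to echelon form.
R2 ← R2 + (6/7)·R1: [0, 32/7, -74/7, 18/7]
R3 ← R3 + (4/7)·R1: [0, -16/7, -12/7, -2/7]
R4 ← R4 + (5/7)·R1: [0, 64/7, -64/7, -41/7]
R5 ← R5 − R1: [0, -8, 4, 9]
R3 ← R3 + (1/2)·R2: [0, 0, -7, 1]
R4 ← R4 − (2)·R2: [0, 0, 12, -11]
R5 ← R5 + (7/4)·R2: [0, 0, -29/2, 27/2]
R4 ← R4 + (12/7)·R3: [0, 0, 0, -65/7]
R5 ← R5 − (29/14)·R3: [0, 0, 0, 80/7]
R5 ← R5 + (16/13)·R4: [0, 0, 0, 0]
Echelon form has 4 nonzero rows, so rank(T) = 4.
The row space has dimension equal to the rank: 4.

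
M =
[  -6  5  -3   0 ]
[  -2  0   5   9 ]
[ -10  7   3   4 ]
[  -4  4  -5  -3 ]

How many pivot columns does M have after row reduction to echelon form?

Row reduce to echelon form.
R2 ← R2 − (1/3)·R1: [0, -5/3, 6, 9]
R3 ← R3 − (5/3)·R1: [0, -4/3, 8, 4]
R4 ← R4 − (2/3)·R1: [0, 2/3, -3, -3]
R3 ← R3 − (4/5)·R2: [0, 0, 16/5, -16/5]
R4 ← R4 + (2/5)·R2: [0, 0, -3/5, 3/5]
R4 ← R4 + (3/16)·R3: [0, 0, 0, 0]
Echelon form has 3 nonzero rows, so rank(M) = 3.
Each nonzero row contributes one pivot column: 3 pivot columns.

3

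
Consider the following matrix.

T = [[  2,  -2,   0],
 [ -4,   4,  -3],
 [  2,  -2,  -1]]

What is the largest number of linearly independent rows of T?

2

Row reduce to echelon form.
R2 ← R2 + (2)·R1: [0, 0, -3]
R3 ← R3 − R1: [0, 0, -1]
R3 ← R3 − (1/3)·R2: [0, 0, 0]
Echelon form has 2 nonzero rows, so rank(T) = 2.
The rank gives the maximum number of linearly independent rows: 2.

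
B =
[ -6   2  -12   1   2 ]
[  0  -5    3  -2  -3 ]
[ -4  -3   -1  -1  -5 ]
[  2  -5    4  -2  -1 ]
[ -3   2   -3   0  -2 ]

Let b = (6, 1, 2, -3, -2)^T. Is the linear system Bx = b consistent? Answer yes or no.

Row reduce the augmented matrix [B | b].
R3 ← R3 − (2/3)·R1: [0, -13/3, 7, -5/3, -19/3, -2]
R4 ← R4 + (1/3)·R1: [0, -13/3, 0, -5/3, -1/3, -1]
R5 ← R5 − (1/2)·R1: [0, 1, 3, -1/2, -3, -5]
R3 ← R3 − (13/15)·R2: [0, 0, 22/5, 1/15, -56/15, -43/15]
R4 ← R4 − (13/15)·R2: [0, 0, -13/5, 1/15, 34/15, -28/15]
R5 ← R5 + (1/5)·R2: [0, 0, 18/5, -9/10, -18/5, -24/5]
R4 ← R4 + (13/22)·R3: [0, 0, 0, 7/66, 2/33, -235/66]
R5 ← R5 − (9/11)·R3: [0, 0, 0, -21/22, -6/11, -27/11]
R5 ← R5 + (9)·R4: [0, 0, 0, 0, 0, -69/2]
The echelon form has 5 nonzero rows; the last pivot sits in the augmented column, so rank(B) = 4 but rank([B|b]) = 5.
Since the ranks differ, the system is inconsistent.

no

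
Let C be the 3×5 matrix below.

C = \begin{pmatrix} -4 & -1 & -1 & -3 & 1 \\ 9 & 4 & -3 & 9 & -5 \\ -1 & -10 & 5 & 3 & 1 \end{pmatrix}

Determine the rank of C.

3

Row reduce to echelon form.
R2 ← R2 + (9/4)·R1: [0, 7/4, -21/4, 9/4, -11/4]
R3 ← R3 − (1/4)·R1: [0, -39/4, 21/4, 15/4, 3/4]
R3 ← R3 + (39/7)·R2: [0, 0, -24, 114/7, -102/7]
Echelon form has 3 nonzero rows, so rank(C) = 3.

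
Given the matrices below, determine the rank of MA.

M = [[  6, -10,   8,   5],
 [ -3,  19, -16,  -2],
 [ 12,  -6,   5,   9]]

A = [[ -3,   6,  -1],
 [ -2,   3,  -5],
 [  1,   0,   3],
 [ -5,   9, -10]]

First compute MA:
[[-15,  51,  18],
 [-35,  21, -120],
 [-64, 135, -57]]
Now row reduce the product.
R2 ← R2 − (7/3)·R1: [0, -98, -162]
R3 ← R3 − (64/15)·R1: [0, -413/5, -669/5]
R3 ← R3 − (59/70)·R2: [0, 0, 96/35]
3 nonzero rows, so rank(MA) = 3.

3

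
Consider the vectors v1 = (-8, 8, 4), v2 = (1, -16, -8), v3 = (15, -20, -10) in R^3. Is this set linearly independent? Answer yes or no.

no

Form the matrix with these vectors as rows and row reduce.
R2 ← R2 + (1/8)·R1: [0, -15, -15/2]
R3 ← R3 + (15/8)·R1: [0, -5, -5/2]
R3 ← R3 − (1/3)·R2: [0, 0, 0]
2 nonzero rows, so the 3 vectors span a space of dimension 2.
Since 2 < 3, the vectors are linearly dependent.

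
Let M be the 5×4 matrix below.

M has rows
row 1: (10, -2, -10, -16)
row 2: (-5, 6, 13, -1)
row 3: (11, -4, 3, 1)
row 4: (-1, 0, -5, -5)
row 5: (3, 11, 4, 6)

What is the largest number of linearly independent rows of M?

Row reduce to echelon form.
R2 ← R2 + (1/2)·R1: [0, 5, 8, -9]
R3 ← R3 − (11/10)·R1: [0, -9/5, 14, 93/5]
R4 ← R4 + (1/10)·R1: [0, -1/5, -6, -33/5]
R5 ← R5 − (3/10)·R1: [0, 58/5, 7, 54/5]
R3 ← R3 + (9/25)·R2: [0, 0, 422/25, 384/25]
R4 ← R4 + (1/25)·R2: [0, 0, -142/25, -174/25]
R5 ← R5 − (58/25)·R2: [0, 0, -289/25, 792/25]
R4 ← R4 + (71/211)·R3: [0, 0, 0, -378/211]
R5 ← R5 + (289/422)·R3: [0, 0, 0, 8904/211]
R5 ← R5 + (212/9)·R4: [0, 0, 0, 0]
Echelon form has 4 nonzero rows, so rank(M) = 4.
The rank gives the maximum number of linearly independent rows: 4.

4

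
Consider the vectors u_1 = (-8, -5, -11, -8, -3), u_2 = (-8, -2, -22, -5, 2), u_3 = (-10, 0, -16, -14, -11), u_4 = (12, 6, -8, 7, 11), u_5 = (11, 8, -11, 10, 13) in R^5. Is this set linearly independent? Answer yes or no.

Form the matrix with these vectors as rows and row reduce.
R2 ← R2 − R1: [0, 3, -11, 3, 5]
R3 ← R3 − (5/4)·R1: [0, 25/4, -9/4, -4, -29/4]
R4 ← R4 + (3/2)·R1: [0, -3/2, -49/2, -5, 13/2]
R5 ← R5 + (11/8)·R1: [0, 9/8, -209/8, -1, 71/8]
R3 ← R3 − (25/12)·R2: [0, 0, 62/3, -41/4, -53/3]
R4 ← R4 + (1/2)·R2: [0, 0, -30, -7/2, 9]
R5 ← R5 − (3/8)·R2: [0, 0, -22, -17/8, 7]
R4 ← R4 + (45/31)·R3: [0, 0, 0, -2279/124, -516/31]
R5 ← R5 + (33/31)·R3: [0, 0, 0, -3233/248, -366/31]
R5 ← R5 − (61/86)·R4: [0, 0, 0, 0, 0]
4 nonzero rows, so the 5 vectors span a space of dimension 4.
Since 4 < 5, the vectors are linearly dependent.

no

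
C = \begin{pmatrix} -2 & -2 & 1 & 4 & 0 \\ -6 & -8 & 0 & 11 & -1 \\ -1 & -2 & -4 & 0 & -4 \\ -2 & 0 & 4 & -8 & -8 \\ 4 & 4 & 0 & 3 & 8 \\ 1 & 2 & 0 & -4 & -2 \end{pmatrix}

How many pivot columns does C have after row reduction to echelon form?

5

Row reduce to echelon form.
R2 ← R2 − (3)·R1: [0, -2, -3, -1, -1]
R3 ← R3 − (1/2)·R1: [0, -1, -9/2, -2, -4]
R4 ← R4 − R1: [0, 2, 3, -12, -8]
R5 ← R5 + (2)·R1: [0, 0, 2, 11, 8]
R6 ← R6 + (1/2)·R1: [0, 1, 1/2, -2, -2]
R3 ← R3 − (1/2)·R2: [0, 0, -3, -3/2, -7/2]
R4 ← R4 + R2: [0, 0, 0, -13, -9]
R6 ← R6 + (1/2)·R2: [0, 0, -1, -5/2, -5/2]
R5 ← R5 + (2/3)·R3: [0, 0, 0, 10, 17/3]
R6 ← R6 − (1/3)·R3: [0, 0, 0, -2, -4/3]
R5 ← R5 + (10/13)·R4: [0, 0, 0, 0, -49/39]
R6 ← R6 − (2/13)·R4: [0, 0, 0, 0, 2/39]
R6 ← R6 + (2/49)·R5: [0, 0, 0, 0, 0]
Echelon form has 5 nonzero rows, so rank(C) = 5.
Each nonzero row contributes one pivot column: 5 pivot columns.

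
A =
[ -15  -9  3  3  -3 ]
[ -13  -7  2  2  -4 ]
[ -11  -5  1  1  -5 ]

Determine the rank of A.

Row reduce to echelon form.
R2 ← R2 − (13/15)·R1: [0, 4/5, -3/5, -3/5, -7/5]
R3 ← R3 − (11/15)·R1: [0, 8/5, -6/5, -6/5, -14/5]
R3 ← R3 − (2)·R2: [0, 0, 0, 0, 0]
Echelon form has 2 nonzero rows, so rank(A) = 2.

2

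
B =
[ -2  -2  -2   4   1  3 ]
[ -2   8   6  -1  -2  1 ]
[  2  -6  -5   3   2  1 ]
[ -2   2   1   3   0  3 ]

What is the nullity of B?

3

Row reduce to echelon form.
R2 ← R2 − R1: [0, 10, 8, -5, -3, -2]
R3 ← R3 + R1: [0, -8, -7, 7, 3, 4]
R4 ← R4 − R1: [0, 4, 3, -1, -1, 0]
R3 ← R3 + (4/5)·R2: [0, 0, -3/5, 3, 3/5, 12/5]
R4 ← R4 − (2/5)·R2: [0, 0, -1/5, 1, 1/5, 4/5]
R4 ← R4 − (1/3)·R3: [0, 0, 0, 0, 0, 0]
3 nonzero rows, so rank(B) = 3.
B has 6 columns; by rank–nullity, nullity = 6 − 3 = 3.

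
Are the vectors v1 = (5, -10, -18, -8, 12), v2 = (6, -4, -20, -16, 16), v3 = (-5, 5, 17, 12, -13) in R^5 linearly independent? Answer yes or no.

no

Form the matrix with these vectors as rows and row reduce.
R2 ← R2 − (6/5)·R1: [0, 8, 8/5, -32/5, 8/5]
R3 ← R3 + R1: [0, -5, -1, 4, -1]
R3 ← R3 + (5/8)·R2: [0, 0, 0, 0, 0]
2 nonzero rows, so the 3 vectors span a space of dimension 2.
Since 2 < 3, the vectors are linearly dependent.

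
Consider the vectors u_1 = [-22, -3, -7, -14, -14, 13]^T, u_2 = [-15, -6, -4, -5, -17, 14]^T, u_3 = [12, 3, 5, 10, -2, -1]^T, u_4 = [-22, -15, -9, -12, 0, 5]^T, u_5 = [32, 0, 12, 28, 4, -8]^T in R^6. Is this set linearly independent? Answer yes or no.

no

Form the matrix with these vectors as rows and row reduce.
R2 ← R2 − (15/22)·R1: [0, -87/22, 17/22, 50/11, -82/11, 113/22]
R3 ← R3 + (6/11)·R1: [0, 15/11, 13/11, 26/11, -106/11, 67/11]
R4 ← R4 − R1: [0, -12, -2, 2, 14, -8]
R5 ← R5 + (16/11)·R1: [0, -48/11, 20/11, 84/11, -180/11, 120/11]
R3 ← R3 + (10/29)·R2: [0, 0, 42/29, 114/29, -354/29, 228/29]
R4 ← R4 − (88/29)·R2: [0, 0, -126/29, -342/29, 1062/29, -684/29]
R5 ← R5 − (32/29)·R2: [0, 0, 28/29, 76/29, -236/29, 152/29]
R4 ← R4 + (3)·R3: [0, 0, 0, 0, 0, 0]
R5 ← R5 − (2/3)·R3: [0, 0, 0, 0, 0, 0]
3 nonzero rows, so the 5 vectors span a space of dimension 3.
Since 3 < 5, the vectors are linearly dependent.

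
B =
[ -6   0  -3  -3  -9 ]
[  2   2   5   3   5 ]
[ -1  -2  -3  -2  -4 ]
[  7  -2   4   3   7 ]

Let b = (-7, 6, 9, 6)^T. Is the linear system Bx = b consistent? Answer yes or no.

Row reduce the augmented matrix [B | b].
R2 ← R2 + (1/3)·R1: [0, 2, 4, 2, 2, 11/3]
R3 ← R3 − (1/6)·R1: [0, -2, -5/2, -3/2, -5/2, 61/6]
R4 ← R4 + (7/6)·R1: [0, -2, 1/2, -1/2, -7/2, -13/6]
R3 ← R3 + R2: [0, 0, 3/2, 1/2, -1/2, 83/6]
R4 ← R4 + R2: [0, 0, 9/2, 3/2, -3/2, 3/2]
R4 ← R4 − (3)·R3: [0, 0, 0, 0, 0, -40]
The echelon form has 4 nonzero rows; the last pivot sits in the augmented column, so rank(B) = 3 but rank([B|b]) = 4.
Since the ranks differ, the system is inconsistent.

no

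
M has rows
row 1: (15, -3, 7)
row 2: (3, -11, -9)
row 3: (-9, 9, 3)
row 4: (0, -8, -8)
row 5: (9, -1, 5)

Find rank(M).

2

Row reduce to echelon form.
R2 ← R2 − (1/5)·R1: [0, -52/5, -52/5]
R3 ← R3 + (3/5)·R1: [0, 36/5, 36/5]
R5 ← R5 − (3/5)·R1: [0, 4/5, 4/5]
R3 ← R3 + (9/13)·R2: [0, 0, 0]
R4 ← R4 − (10/13)·R2: [0, 0, 0]
R5 ← R5 + (1/13)·R2: [0, 0, 0]
Echelon form has 2 nonzero rows, so rank(M) = 2.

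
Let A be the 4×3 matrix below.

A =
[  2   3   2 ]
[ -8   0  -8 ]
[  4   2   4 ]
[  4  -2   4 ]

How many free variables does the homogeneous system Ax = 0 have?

1

Row reduce to echelon form.
R2 ← R2 + (4)·R1: [0, 12, 0]
R3 ← R3 − (2)·R1: [0, -4, 0]
R4 ← R4 − (2)·R1: [0, -8, 0]
R3 ← R3 + (1/3)·R2: [0, 0, 0]
R4 ← R4 + (2/3)·R2: [0, 0, 0]
2 nonzero rows, so rank(A) = 2.
A has 3 columns; by rank–nullity, nullity = 3 − 2 = 1.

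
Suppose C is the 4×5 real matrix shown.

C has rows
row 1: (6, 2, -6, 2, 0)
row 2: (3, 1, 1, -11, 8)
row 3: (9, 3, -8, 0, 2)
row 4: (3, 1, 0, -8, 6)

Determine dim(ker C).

3

Row reduce to echelon form.
R2 ← R2 − (1/2)·R1: [0, 0, 4, -12, 8]
R3 ← R3 − (3/2)·R1: [0, 0, 1, -3, 2]
R4 ← R4 − (1/2)·R1: [0, 0, 3, -9, 6]
R3 ← R3 − (1/4)·R2: [0, 0, 0, 0, 0]
R4 ← R4 − (3/4)·R2: [0, 0, 0, 0, 0]
2 nonzero rows, so rank(C) = 2.
C has 5 columns; by rank–nullity, nullity = 5 − 2 = 3.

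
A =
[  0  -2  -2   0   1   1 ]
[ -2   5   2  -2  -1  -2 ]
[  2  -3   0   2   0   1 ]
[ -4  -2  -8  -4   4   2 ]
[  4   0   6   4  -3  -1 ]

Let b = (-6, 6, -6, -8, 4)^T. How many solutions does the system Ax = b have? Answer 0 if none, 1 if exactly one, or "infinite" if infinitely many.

0

Row reduce the augmented matrix [A | b].
Swap R1 ↔ R2
R3 ← R3 + R1: [0, 2, 2, 0, -1, -1, 0]
R4 ← R4 − (2)·R1: [0, -12, -12, 0, 6, 6, -20]
R5 ← R5 + (2)·R1: [0, 10, 10, 0, -5, -5, 16]
R3 ← R3 + R2: [0, 0, 0, 0, 0, 0, -6]
R4 ← R4 − (6)·R2: [0, 0, 0, 0, 0, 0, 16]
R5 ← R5 + (5)·R2: [0, 0, 0, 0, 0, 0, -14]
R4 ← R4 + (8/3)·R3: [0, 0, 0, 0, 0, 0, 0]
R5 ← R5 − (7/3)·R3: [0, 0, 0, 0, 0, 0, 0]
The echelon form has 3 nonzero rows; the last pivot sits in the augmented column, so rank(A) = 2 but rank([A|b]) = 3.
Since the ranks differ, the system is inconsistent.
It has no solutions.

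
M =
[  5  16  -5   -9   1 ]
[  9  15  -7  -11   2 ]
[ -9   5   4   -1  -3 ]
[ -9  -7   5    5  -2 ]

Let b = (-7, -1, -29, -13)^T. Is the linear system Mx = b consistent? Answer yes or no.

Row reduce the augmented matrix [M | b].
R2 ← R2 − (9/5)·R1: [0, -69/5, 2, 26/5, 1/5, 58/5]
R3 ← R3 + (9/5)·R1: [0, 169/5, -5, -86/5, -6/5, -208/5]
R4 ← R4 + (9/5)·R1: [0, 109/5, -4, -56/5, -1/5, -128/5]
R3 ← R3 + (169/69)·R2: [0, 0, -7/69, -308/69, -49/69, -910/69]
R4 ← R4 + (109/69)·R2: [0, 0, -58/69, -206/69, 8/69, -502/69]
R4 ← R4 − (58/7)·R3: [0, 0, 0, 34, 6, 102]
The echelon form has 4 nonzero rows, and every pivot lies in the first 5 columns, so rank(M) = rank([M|b]) = 4.
The system is consistent.

yes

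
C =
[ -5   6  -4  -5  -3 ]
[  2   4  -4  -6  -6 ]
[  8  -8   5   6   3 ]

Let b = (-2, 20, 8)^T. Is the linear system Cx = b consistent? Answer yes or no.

yes

Row reduce the augmented matrix [C | b].
R2 ← R2 + (2/5)·R1: [0, 32/5, -28/5, -8, -36/5, 96/5]
R3 ← R3 + (8/5)·R1: [0, 8/5, -7/5, -2, -9/5, 24/5]
R3 ← R3 − (1/4)·R2: [0, 0, 0, 0, 0, 0]
The echelon form has 2 nonzero rows, and every pivot lies in the first 5 columns, so rank(C) = rank([C|b]) = 2.
The system is consistent.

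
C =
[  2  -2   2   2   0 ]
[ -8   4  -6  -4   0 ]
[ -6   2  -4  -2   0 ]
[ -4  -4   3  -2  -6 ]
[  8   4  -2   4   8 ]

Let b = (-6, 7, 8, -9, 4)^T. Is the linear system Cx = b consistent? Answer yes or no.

no

Row reduce the augmented matrix [C | b].
R2 ← R2 + (4)·R1: [0, -4, 2, 4, 0, -17]
R3 ← R3 + (3)·R1: [0, -4, 2, 4, 0, -10]
R4 ← R4 + (2)·R1: [0, -8, 7, 2, -6, -21]
R5 ← R5 − (4)·R1: [0, 12, -10, -4, 8, 28]
R3 ← R3 − R2: [0, 0, 0, 0, 0, 7]
R4 ← R4 − (2)·R2: [0, 0, 3, -6, -6, 13]
R5 ← R5 + (3)·R2: [0, 0, -4, 8, 8, -23]
Swap R3 ↔ R4
R5 ← R5 + (4/3)·R3: [0, 0, 0, 0, 0, -17/3]
R5 ← R5 + (17/21)·R4: [0, 0, 0, 0, 0, 0]
The echelon form has 4 nonzero rows; the last pivot sits in the augmented column, so rank(C) = 3 but rank([C|b]) = 4.
Since the ranks differ, the system is inconsistent.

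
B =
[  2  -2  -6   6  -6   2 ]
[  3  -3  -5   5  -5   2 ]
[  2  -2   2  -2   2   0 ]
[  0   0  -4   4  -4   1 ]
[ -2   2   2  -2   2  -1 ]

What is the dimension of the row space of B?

Row reduce to echelon form.
R2 ← R2 − (3/2)·R1: [0, 0, 4, -4, 4, -1]
R3 ← R3 − R1: [0, 0, 8, -8, 8, -2]
R5 ← R5 + R1: [0, 0, -4, 4, -4, 1]
R3 ← R3 − (2)·R2: [0, 0, 0, 0, 0, 0]
R4 ← R4 + R2: [0, 0, 0, 0, 0, 0]
R5 ← R5 + R2: [0, 0, 0, 0, 0, 0]
Echelon form has 2 nonzero rows, so rank(B) = 2.
The row space has dimension equal to the rank: 2.

2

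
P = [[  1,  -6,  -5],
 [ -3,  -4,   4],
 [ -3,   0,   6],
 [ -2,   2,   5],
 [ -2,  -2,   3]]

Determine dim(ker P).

Row reduce to echelon form.
R2 ← R2 + (3)·R1: [0, -22, -11]
R3 ← R3 + (3)·R1: [0, -18, -9]
R4 ← R4 + (2)·R1: [0, -10, -5]
R5 ← R5 + (2)·R1: [0, -14, -7]
R3 ← R3 − (9/11)·R2: [0, 0, 0]
R4 ← R4 − (5/11)·R2: [0, 0, 0]
R5 ← R5 − (7/11)·R2: [0, 0, 0]
2 nonzero rows, so rank(P) = 2.
P has 3 columns; by rank–nullity, nullity = 3 − 2 = 1.

1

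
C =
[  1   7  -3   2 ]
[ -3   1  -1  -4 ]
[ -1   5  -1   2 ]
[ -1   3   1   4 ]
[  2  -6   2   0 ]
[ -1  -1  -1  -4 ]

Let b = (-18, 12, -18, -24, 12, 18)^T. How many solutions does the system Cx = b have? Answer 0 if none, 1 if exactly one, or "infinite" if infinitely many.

Row reduce the augmented matrix [C | b].
R2 ← R2 + (3)·R1: [0, 22, -10, 2, -42]
R3 ← R3 + R1: [0, 12, -4, 4, -36]
R4 ← R4 + R1: [0, 10, -2, 6, -42]
R5 ← R5 − (2)·R1: [0, -20, 8, -4, 48]
R6 ← R6 + R1: [0, 6, -4, -2, 0]
R3 ← R3 − (6/11)·R2: [0, 0, 16/11, 32/11, -144/11]
R4 ← R4 − (5/11)·R2: [0, 0, 28/11, 56/11, -252/11]
R5 ← R5 + (10/11)·R2: [0, 0, -12/11, -24/11, 108/11]
R6 ← R6 − (3/11)·R2: [0, 0, -14/11, -28/11, 126/11]
R4 ← R4 − (7/4)·R3: [0, 0, 0, 0, 0]
R5 ← R5 + (3/4)·R3: [0, 0, 0, 0, 0]
R6 ← R6 + (7/8)·R3: [0, 0, 0, 0, 0]
The echelon form has 3 nonzero rows, and every pivot lies in the first 4 columns, so rank(C) = rank([C|b]) = 3.
The system is consistent.
rank = 3 < 4 unknowns, so there are infinitely many solutions.

infinite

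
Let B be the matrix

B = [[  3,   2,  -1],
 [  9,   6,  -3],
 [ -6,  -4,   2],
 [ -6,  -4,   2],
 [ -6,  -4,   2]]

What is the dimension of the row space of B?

Row reduce to echelon form.
R2 ← R2 − (3)·R1: [0, 0, 0]
R3 ← R3 + (2)·R1: [0, 0, 0]
R4 ← R4 + (2)·R1: [0, 0, 0]
R5 ← R5 + (2)·R1: [0, 0, 0]
Echelon form has 1 nonzero row, so rank(B) = 1.
The row space has dimension equal to the rank: 1.

1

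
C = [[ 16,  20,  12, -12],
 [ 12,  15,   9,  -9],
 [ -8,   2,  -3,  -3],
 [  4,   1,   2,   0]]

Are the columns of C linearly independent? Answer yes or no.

no

Row reduce C to echelon form.
R2 ← R2 − (3/4)·R1: [0, 0, 0, 0]
R3 ← R3 + (1/2)·R1: [0, 12, 3, -9]
R4 ← R4 − (1/4)·R1: [0, -4, -1, 3]
Swap R2 ↔ R3
R4 ← R4 + (1/3)·R2: [0, 0, 0, 0]
2 pivots among 4 columns.
Only 2 < 4 pivot columns, so the columns are linearly dependent.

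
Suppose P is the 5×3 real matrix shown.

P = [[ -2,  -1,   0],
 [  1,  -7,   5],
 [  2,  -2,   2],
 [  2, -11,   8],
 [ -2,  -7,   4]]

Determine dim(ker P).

Row reduce to echelon form.
R2 ← R2 + (1/2)·R1: [0, -15/2, 5]
R3 ← R3 + R1: [0, -3, 2]
R4 ← R4 + R1: [0, -12, 8]
R5 ← R5 − R1: [0, -6, 4]
R3 ← R3 − (2/5)·R2: [0, 0, 0]
R4 ← R4 − (8/5)·R2: [0, 0, 0]
R5 ← R5 − (4/5)·R2: [0, 0, 0]
2 nonzero rows, so rank(P) = 2.
P has 3 columns; by rank–nullity, nullity = 3 − 2 = 1.

1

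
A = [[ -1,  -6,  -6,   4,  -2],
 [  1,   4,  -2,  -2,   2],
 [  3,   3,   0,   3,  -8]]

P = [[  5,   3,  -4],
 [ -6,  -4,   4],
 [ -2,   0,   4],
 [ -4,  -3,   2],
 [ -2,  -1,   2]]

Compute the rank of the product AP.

First compute AP:
[[ 31,  11, -40],
 [-11,  -9,   4],
 [  1,  -4, -10]]
Now row reduce the product.
R2 ← R2 + (11/31)·R1: [0, -158/31, -316/31]
R3 ← R3 − (1/31)·R1: [0, -135/31, -270/31]
R3 ← R3 − (135/158)·R2: [0, 0, 0]
2 nonzero rows, so rank(AP) = 2.

2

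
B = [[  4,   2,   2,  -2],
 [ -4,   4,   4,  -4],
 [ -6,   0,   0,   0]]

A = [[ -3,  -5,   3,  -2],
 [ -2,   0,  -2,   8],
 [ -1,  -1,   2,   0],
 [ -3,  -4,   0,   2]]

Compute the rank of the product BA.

First compute BA:
[[-12, -14,  12,   4],
 [ 12,  32, -12,  32],
 [ 18,  30, -18,  12]]
Now row reduce the product.
R2 ← R2 + R1: [0, 18, 0, 36]
R3 ← R3 + (3/2)·R1: [0, 9, 0, 18]
R3 ← R3 − (1/2)·R2: [0, 0, 0, 0]
2 nonzero rows, so rank(BA) = 2.

2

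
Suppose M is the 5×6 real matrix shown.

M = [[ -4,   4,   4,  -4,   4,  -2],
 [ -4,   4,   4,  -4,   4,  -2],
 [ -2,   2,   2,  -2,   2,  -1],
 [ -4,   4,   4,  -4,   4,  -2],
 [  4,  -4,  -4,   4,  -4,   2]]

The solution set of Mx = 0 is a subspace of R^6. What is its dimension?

5

Row reduce to echelon form.
R2 ← R2 − R1: [0, 0, 0, 0, 0, 0]
R3 ← R3 − (1/2)·R1: [0, 0, 0, 0, 0, 0]
R4 ← R4 − R1: [0, 0, 0, 0, 0, 0]
R5 ← R5 + R1: [0, 0, 0, 0, 0, 0]
1 nonzero row, so rank(M) = 1.
M has 6 columns; by rank–nullity, nullity = 6 − 1 = 5.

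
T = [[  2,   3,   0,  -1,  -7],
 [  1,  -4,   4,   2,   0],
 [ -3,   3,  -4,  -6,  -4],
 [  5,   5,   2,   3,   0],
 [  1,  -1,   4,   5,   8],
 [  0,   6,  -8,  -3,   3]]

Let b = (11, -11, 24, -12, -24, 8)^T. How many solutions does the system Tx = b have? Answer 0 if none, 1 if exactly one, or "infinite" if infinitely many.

Row reduce the augmented matrix [T | b].
R2 ← R2 − (1/2)·R1: [0, -11/2, 4, 5/2, 7/2, -33/2]
R3 ← R3 + (3/2)·R1: [0, 15/2, -4, -15/2, -29/2, 81/2]
R4 ← R4 − (5/2)·R1: [0, -5/2, 2, 11/2, 35/2, -79/2]
R5 ← R5 − (1/2)·R1: [0, -5/2, 4, 11/2, 23/2, -59/2]
R3 ← R3 + (15/11)·R2: [0, 0, 16/11, -45/11, -107/11, 18]
R4 ← R4 − (5/11)·R2: [0, 0, 2/11, 48/11, 175/11, -32]
R5 ← R5 − (5/11)·R2: [0, 0, 24/11, 48/11, 109/11, -22]
R6 ← R6 + (12/11)·R2: [0, 0, -40/11, -3/11, 75/11, -10]
R4 ← R4 − (1/8)·R3: [0, 0, 0, 39/8, 137/8, -137/4]
R5 ← R5 − (3/2)·R3: [0, 0, 0, 21/2, 49/2, -49]
R6 ← R6 + (5/2)·R3: [0, 0, 0, -21/2, -35/2, 35]
R5 ← R5 − (28/13)·R4: [0, 0, 0, 0, -161/13, 322/13]
R6 ← R6 + (28/13)·R4: [0, 0, 0, 0, 252/13, -504/13]
R6 ← R6 + (36/23)·R5: [0, 0, 0, 0, 0, 0]
The echelon form has 5 nonzero rows, and every pivot lies in the first 5 columns, so rank(T) = rank([T|b]) = 5.
The system is consistent.
rank = 5 = number of unknowns, so the solution is unique.

1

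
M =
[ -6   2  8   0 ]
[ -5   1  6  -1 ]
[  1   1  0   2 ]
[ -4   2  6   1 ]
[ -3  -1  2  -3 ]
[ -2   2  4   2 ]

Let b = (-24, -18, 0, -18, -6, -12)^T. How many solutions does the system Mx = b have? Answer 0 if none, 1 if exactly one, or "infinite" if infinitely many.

infinite

Row reduce the augmented matrix [M | b].
R2 ← R2 − (5/6)·R1: [0, -2/3, -2/3, -1, 2]
R3 ← R3 + (1/6)·R1: [0, 4/3, 4/3, 2, -4]
R4 ← R4 − (2/3)·R1: [0, 2/3, 2/3, 1, -2]
R5 ← R5 − (1/2)·R1: [0, -2, -2, -3, 6]
R6 ← R6 − (1/3)·R1: [0, 4/3, 4/3, 2, -4]
R3 ← R3 + (2)·R2: [0, 0, 0, 0, 0]
R4 ← R4 + R2: [0, 0, 0, 0, 0]
R5 ← R5 − (3)·R2: [0, 0, 0, 0, 0]
R6 ← R6 + (2)·R2: [0, 0, 0, 0, 0]
The echelon form has 2 nonzero rows, and every pivot lies in the first 4 columns, so rank(M) = rank([M|b]) = 2.
The system is consistent.
rank = 2 < 4 unknowns, so there are infinitely many solutions.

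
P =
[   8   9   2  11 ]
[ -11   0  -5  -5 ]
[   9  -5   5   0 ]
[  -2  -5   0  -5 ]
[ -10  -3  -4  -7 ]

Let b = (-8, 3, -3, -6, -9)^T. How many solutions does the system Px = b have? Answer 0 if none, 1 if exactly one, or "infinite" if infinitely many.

Row reduce the augmented matrix [P | b].
R2 ← R2 + (11/8)·R1: [0, 99/8, -9/4, 81/8, -8]
R3 ← R3 − (9/8)·R1: [0, -121/8, 11/4, -99/8, 6]
R4 ← R4 + (1/4)·R1: [0, -11/4, 1/2, -9/4, -8]
R5 ← R5 + (5/4)·R1: [0, 33/4, -3/2, 27/4, -19]
R3 ← R3 + (11/9)·R2: [0, 0, 0, 0, -34/9]
R4 ← R4 + (2/9)·R2: [0, 0, 0, 0, -88/9]
R5 ← R5 − (2/3)·R2: [0, 0, 0, 0, -41/3]
R4 ← R4 − (44/17)·R3: [0, 0, 0, 0, 0]
R5 ← R5 − (123/34)·R3: [0, 0, 0, 0, 0]
The echelon form has 3 nonzero rows; the last pivot sits in the augmented column, so rank(P) = 2 but rank([P|b]) = 3.
Since the ranks differ, the system is inconsistent.
It has no solutions.

0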